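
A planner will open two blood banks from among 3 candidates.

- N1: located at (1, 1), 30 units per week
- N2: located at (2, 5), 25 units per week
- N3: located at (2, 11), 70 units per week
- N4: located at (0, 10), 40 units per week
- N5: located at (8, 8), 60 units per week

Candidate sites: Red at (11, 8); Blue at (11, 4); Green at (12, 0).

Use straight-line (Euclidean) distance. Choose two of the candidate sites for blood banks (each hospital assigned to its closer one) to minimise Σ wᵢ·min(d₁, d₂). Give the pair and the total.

{Red, Blue}, total 1830.9

Evaluate every pair (each demand assigned to the nearer of the two):
  {Red, Blue}: total = 1830.9
  {Red, Green}: total = 1859.8
  {Blue, Green}: total = 2138.9
Best pair: {Red, Blue} with total 1830.9.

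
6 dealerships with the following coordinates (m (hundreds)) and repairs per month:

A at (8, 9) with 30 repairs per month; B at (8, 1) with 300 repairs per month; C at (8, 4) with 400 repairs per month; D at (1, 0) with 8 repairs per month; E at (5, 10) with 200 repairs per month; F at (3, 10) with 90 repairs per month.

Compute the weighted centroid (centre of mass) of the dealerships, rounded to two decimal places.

The minimiser of Σwᵢ‖p−pᵢ‖² is the weighted centroid p* = (Σwᵢpᵢ)/(Σwᵢ).
Σwᵢ = 1028.
Σwᵢxᵢ = 30·8 + 300·8 + 400·8 + 8·1 + 200·5 + 90·3 = 7118.
Σwᵢyᵢ = 30·9 + 300·1 + 400·4 + 8·0 + 200·10 + 90·10 = 5070.
x* = 7118/1028 = 6.92, y* = 5070/1028 = 4.93.

(6.92, 4.93)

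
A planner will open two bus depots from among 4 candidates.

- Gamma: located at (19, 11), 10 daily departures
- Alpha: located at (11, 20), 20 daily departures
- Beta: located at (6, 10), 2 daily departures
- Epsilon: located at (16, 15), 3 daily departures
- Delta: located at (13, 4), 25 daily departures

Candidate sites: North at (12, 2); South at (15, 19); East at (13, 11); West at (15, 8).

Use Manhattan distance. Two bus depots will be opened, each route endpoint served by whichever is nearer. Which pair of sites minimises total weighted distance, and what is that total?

Evaluate every pair (each demand assigned to the nearer of the two):
  {North, South}: total = 338
  {South, West}: total = 357
  {South, East}: total = 366
  {North, East}: total = 392
  {East, West}: total = 467
  {North, West}: total = 511
Best pair: {North, South} with total 338.

{North, South}, total 338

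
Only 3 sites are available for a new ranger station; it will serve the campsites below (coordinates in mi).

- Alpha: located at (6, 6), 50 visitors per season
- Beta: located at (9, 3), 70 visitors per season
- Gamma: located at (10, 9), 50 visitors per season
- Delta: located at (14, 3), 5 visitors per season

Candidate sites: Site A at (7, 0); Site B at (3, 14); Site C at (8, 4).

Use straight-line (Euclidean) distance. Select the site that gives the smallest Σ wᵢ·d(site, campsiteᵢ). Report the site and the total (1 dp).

Total weighted distance at each candidate:
  Site A (7, 0): total = 1068.9
  Site B (3, 14): total = 1812.2
  Site C (8, 4): total = 540.1
Minimum is at Site C with total 540.1 mi.

Site C, total 540.1 mi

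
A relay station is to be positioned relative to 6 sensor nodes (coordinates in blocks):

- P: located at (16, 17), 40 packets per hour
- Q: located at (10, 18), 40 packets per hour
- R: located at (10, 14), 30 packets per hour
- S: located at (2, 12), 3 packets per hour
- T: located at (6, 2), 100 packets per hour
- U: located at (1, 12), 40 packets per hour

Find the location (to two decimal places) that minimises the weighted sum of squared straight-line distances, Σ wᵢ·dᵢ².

(7.85, 10.02)

The minimiser of Σwᵢ‖p−pᵢ‖² is the weighted centroid p* = (Σwᵢpᵢ)/(Σwᵢ).
Σwᵢ = 253.
Σwᵢxᵢ = 40·16 + 40·10 + 30·10 + 3·2 + 100·6 + 40·1 = 1986.
Σwᵢyᵢ = 40·17 + 40·18 + 30·14 + 3·12 + 100·2 + 40·12 = 2536.
x* = 1986/253 = 7.85, y* = 2536/253 = 10.02.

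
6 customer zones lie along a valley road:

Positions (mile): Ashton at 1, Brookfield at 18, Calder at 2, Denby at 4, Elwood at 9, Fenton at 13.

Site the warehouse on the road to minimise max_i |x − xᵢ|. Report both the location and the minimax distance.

location 9.5, max distance 8.5

The 1-center on a line is the midpoint of the two extreme points: leftmost at 1, rightmost at 18.
Optimal location = (1 + 18)/2 = 9.5; maximum distance = (18 − 1)/2 = 8.5.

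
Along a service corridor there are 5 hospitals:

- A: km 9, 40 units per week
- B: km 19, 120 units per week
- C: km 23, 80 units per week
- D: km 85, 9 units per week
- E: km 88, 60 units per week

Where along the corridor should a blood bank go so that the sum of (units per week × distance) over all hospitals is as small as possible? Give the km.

For a sum of weighted absolute distances on a line, the optimum is the weighted median (not the mean). Total weight W = 309; half-weight = 154.5.
Sort by position and accumulate weight:
  km 9 (A, w=40) → cum 40
  km 19 (B, w=120) → cum 160  ≥ 154.5 → median here
  km 23 (C, w=80) → cum 240
  km 85 (D, w=9) → cum 249
  km 88 (E, w=60) → cum 309
Optimal location: km 19.

x = 19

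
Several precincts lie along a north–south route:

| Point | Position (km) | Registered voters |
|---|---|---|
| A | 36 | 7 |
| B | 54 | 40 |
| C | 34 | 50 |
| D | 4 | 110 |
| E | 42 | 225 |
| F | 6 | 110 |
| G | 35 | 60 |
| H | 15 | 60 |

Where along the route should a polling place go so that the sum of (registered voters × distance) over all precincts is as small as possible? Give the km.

x = 35

For a sum of weighted absolute distances on a line, the optimum is the weighted median (not the mean). Total weight W = 662; half-weight = 331.
Sort by position and accumulate weight:
  km 4 (D, w=110) → cum 110
  km 6 (F, w=110) → cum 220
  km 15 (H, w=60) → cum 280
  km 34 (C, w=50) → cum 330
  km 35 (G, w=60) → cum 390  ≥ 331 → median here
  km 36 (A, w=7) → cum 397
  km 42 (E, w=225) → cum 622
  km 54 (B, w=40) → cum 662
Optimal location: km 35.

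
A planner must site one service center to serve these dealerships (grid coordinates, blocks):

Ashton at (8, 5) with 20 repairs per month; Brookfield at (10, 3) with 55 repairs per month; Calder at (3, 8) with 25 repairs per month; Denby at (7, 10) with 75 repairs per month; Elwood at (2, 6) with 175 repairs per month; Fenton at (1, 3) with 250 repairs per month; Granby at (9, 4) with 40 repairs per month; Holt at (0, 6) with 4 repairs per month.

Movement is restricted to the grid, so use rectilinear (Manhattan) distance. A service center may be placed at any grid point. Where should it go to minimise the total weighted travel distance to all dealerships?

Manhattan distance separates: Σwᵢ(|x−xᵢ|+|y−yᵢ|) = Σwᵢ|x−xᵢ| + Σwᵢ|y−yᵢ|, so x and y are optimised independently as 1-D weighted medians.
Total weight W = 644; half = 322.
x-coordinate, sorted with cumulative weight:
  x=0 (Holt, w=4) cum 4
  x=1 (Fenton, w=250) cum 254
  x=2 (Elwood, w=175) cum 429  ← median
  x=3 (Calder, w=25) cum 454
  x=7 (Denby, w=75) cum 529
  x=8 (Ashton, w=20) cum 549
  x=9 (Granby, w=40) cum 589
  x=10 (Brookfield, w=55) cum 644
⇒ x* = 2
y-coordinate, sorted with cumulative weight:
  y=3 (Brookfield, w=55) cum 55
  y=3 (Fenton, w=250) cum 305
  y=4 (Granby, w=40) cum 345  ← median
  y=5 (Ashton, w=20) cum 365
  y=6 (Elwood, w=175) cum 540
  y=6 (Holt, w=4) cum 544
  y=8 (Calder, w=25) cum 569
  y=10 (Denby, w=75) cum 644
⇒ y* = 4

(2, 4)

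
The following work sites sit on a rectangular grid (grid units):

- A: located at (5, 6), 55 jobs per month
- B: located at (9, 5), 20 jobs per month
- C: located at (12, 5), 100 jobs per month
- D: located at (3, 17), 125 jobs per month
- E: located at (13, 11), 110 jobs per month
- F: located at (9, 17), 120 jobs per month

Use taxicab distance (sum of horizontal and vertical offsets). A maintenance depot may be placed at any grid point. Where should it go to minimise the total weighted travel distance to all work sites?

Manhattan distance separates: Σwᵢ(|x−xᵢ|+|y−yᵢ|) = Σwᵢ|x−xᵢ| + Σwᵢ|y−yᵢ|, so x and y are optimised independently as 1-D weighted medians.
Total weight W = 530; half = 265.
x-coordinate, sorted with cumulative weight:
  x=3 (D, w=125) cum 125
  x=5 (A, w=55) cum 180
  x=9 (B, w=20) cum 200
  x=9 (F, w=120) cum 320  ← median
  x=12 (C, w=100) cum 420
  x=13 (E, w=110) cum 530
⇒ x* = 9
y-coordinate, sorted with cumulative weight:
  y=5 (B, w=20) cum 20
  y=5 (C, w=100) cum 120
  y=6 (A, w=55) cum 175
  y=11 (E, w=110) cum 285  ← median
  y=17 (D, w=125) cum 410
  y=17 (F, w=120) cum 530
⇒ y* = 11

(9, 11)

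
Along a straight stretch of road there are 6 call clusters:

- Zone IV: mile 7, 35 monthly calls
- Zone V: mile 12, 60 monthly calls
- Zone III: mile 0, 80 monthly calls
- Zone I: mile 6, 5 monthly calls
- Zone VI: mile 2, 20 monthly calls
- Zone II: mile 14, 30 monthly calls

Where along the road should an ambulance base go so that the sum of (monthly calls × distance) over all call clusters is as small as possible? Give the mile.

For a sum of weighted absolute distances on a line, the optimum is the weighted median (not the mean). Total weight W = 230; half-weight = 115.
Sort by position and accumulate weight:
  mile 0 (Zone III, w=80) → cum 80
  mile 2 (Zone VI, w=20) → cum 100
  mile 6 (Zone I, w=5) → cum 105
  mile 7 (Zone IV, w=35) → cum 140  ≥ 115 → median here
  mile 12 (Zone V, w=60) → cum 200
  mile 14 (Zone II, w=30) → cum 230
Optimal location: mile 7.

x = 7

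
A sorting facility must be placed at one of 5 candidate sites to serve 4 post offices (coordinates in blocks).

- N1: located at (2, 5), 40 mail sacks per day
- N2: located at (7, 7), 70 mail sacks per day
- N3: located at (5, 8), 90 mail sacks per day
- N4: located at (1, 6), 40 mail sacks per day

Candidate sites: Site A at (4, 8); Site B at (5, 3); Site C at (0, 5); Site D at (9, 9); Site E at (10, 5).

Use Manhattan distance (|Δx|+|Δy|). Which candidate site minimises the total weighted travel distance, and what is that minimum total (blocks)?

Total weighted distance at each candidate:
  Site A (4, 8): total = 770
  Site B (5, 3): total = 1350
  Site C (0, 5): total = 1510
  Site D (9, 9): total = 1610
  Site E (10, 5): total = 1790
Minimum is at Site A with total 770 blocks.

Site A, total 770 blocks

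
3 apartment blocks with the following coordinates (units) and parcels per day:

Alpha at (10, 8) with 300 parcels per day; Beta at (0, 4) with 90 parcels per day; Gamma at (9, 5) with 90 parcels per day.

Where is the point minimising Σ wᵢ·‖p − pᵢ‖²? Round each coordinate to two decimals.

(7.94, 6.69)

The minimiser of Σwᵢ‖p−pᵢ‖² is the weighted centroid p* = (Σwᵢpᵢ)/(Σwᵢ).
Σwᵢ = 480.
Σwᵢxᵢ = 300·10 + 90·0 + 90·9 = 3810.
Σwᵢyᵢ = 300·8 + 90·4 + 90·5 = 3210.
x* = 3810/480 = 7.94, y* = 3210/480 = 6.69.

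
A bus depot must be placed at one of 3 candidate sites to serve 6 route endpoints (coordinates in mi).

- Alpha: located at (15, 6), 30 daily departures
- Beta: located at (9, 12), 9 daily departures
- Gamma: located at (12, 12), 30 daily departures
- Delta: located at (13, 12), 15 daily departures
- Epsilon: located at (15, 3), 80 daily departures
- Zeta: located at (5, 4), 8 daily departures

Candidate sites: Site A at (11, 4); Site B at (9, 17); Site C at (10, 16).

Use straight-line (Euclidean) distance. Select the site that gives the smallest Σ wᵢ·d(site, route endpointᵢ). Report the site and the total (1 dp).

Total weighted distance at each candidate:
  Site A (11, 4): total = 951.8
  Site B (9, 17): total = 2019.2
  Site C (10, 16): total = 1800.0
Minimum is at Site A with total 951.8 mi.

Site A, total 951.8 mi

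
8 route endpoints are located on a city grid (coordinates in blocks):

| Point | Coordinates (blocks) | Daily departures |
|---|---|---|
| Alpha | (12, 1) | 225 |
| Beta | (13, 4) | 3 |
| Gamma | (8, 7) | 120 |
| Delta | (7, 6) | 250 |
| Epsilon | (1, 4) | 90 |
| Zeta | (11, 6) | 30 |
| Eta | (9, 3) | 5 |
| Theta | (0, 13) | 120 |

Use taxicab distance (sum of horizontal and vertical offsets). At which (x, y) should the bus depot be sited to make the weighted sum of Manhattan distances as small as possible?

Manhattan distance separates: Σwᵢ(|x−xᵢ|+|y−yᵢ|) = Σwᵢ|x−xᵢ| + Σwᵢ|y−yᵢ|, so x and y are optimised independently as 1-D weighted medians.
Total weight W = 843; half = 421.5.
x-coordinate, sorted with cumulative weight:
  x=0 (Theta, w=120) cum 120
  x=1 (Epsilon, w=90) cum 210
  x=7 (Delta, w=250) cum 460  ← median
  x=8 (Gamma, w=120) cum 580
  x=9 (Eta, w=5) cum 585
  x=11 (Zeta, w=30) cum 615
  x=12 (Alpha, w=225) cum 840
  x=13 (Beta, w=3) cum 843
⇒ x* = 7
y-coordinate, sorted with cumulative weight:
  y=1 (Alpha, w=225) cum 225
  y=3 (Eta, w=5) cum 230
  y=4 (Beta, w=3) cum 233
  y=4 (Epsilon, w=90) cum 323
  y=6 (Delta, w=250) cum 573  ← median
  y=6 (Zeta, w=30) cum 603
  y=7 (Gamma, w=120) cum 723
  y=13 (Theta, w=120) cum 843
⇒ y* = 6

(7, 6)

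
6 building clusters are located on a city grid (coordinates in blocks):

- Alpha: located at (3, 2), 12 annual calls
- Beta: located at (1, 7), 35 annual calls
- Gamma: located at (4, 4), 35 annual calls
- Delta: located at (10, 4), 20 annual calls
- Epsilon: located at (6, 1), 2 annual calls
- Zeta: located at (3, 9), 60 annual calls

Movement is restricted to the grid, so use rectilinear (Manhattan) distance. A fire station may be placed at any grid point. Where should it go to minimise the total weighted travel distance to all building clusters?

Manhattan distance separates: Σwᵢ(|x−xᵢ|+|y−yᵢ|) = Σwᵢ|x−xᵢ| + Σwᵢ|y−yᵢ|, so x and y are optimised independently as 1-D weighted medians.
Total weight W = 164; half = 82.
x-coordinate, sorted with cumulative weight:
  x=1 (Beta, w=35) cum 35
  x=3 (Alpha, w=12) cum 47
  x=3 (Zeta, w=60) cum 107  ← median
  x=4 (Gamma, w=35) cum 142
  x=6 (Epsilon, w=2) cum 144
  x=10 (Delta, w=20) cum 164
⇒ x* = 3
y-coordinate, sorted with cumulative weight:
  y=1 (Epsilon, w=2) cum 2
  y=2 (Alpha, w=12) cum 14
  y=4 (Gamma, w=35) cum 49
  y=4 (Delta, w=20) cum 69
  y=7 (Beta, w=35) cum 104  ← median
  y=9 (Zeta, w=60) cum 164
⇒ y* = 7

(3, 7)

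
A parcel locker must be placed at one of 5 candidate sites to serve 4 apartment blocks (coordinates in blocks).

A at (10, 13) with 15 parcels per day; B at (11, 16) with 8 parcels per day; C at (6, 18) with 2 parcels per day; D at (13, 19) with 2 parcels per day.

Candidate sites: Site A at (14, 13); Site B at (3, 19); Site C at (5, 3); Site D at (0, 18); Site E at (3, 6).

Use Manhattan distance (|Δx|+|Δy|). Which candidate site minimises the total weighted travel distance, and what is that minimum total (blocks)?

Total weighted distance at each candidate:
  Site A (14, 13): total = 148
  Site B (3, 19): total = 311
  Site C (5, 3): total = 457
  Site D (0, 18): total = 369
  Site E (3, 6): total = 430
Minimum is at Site A with total 148 blocks.

Site A, total 148 blocks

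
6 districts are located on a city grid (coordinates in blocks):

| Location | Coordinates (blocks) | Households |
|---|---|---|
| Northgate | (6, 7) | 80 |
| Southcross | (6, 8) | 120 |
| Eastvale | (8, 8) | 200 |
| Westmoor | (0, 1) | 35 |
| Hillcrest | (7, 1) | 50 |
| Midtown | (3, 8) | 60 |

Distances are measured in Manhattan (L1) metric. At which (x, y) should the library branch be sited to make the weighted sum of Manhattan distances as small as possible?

Manhattan distance separates: Σwᵢ(|x−xᵢ|+|y−yᵢ|) = Σwᵢ|x−xᵢ| + Σwᵢ|y−yᵢ|, so x and y are optimised independently as 1-D weighted medians.
Total weight W = 545; half = 272.5.
x-coordinate, sorted with cumulative weight:
  x=0 (Westmoor, w=35) cum 35
  x=3 (Midtown, w=60) cum 95
  x=6 (Northgate, w=80) cum 175
  x=6 (Southcross, w=120) cum 295  ← median
  x=7 (Hillcrest, w=50) cum 345
  x=8 (Eastvale, w=200) cum 545
⇒ x* = 6
y-coordinate, sorted with cumulative weight:
  y=1 (Westmoor, w=35) cum 35
  y=1 (Hillcrest, w=50) cum 85
  y=7 (Northgate, w=80) cum 165
  y=8 (Southcross, w=120) cum 285  ← median
  y=8 (Eastvale, w=200) cum 485
  y=8 (Midtown, w=60) cum 545
⇒ y* = 8

(6, 8)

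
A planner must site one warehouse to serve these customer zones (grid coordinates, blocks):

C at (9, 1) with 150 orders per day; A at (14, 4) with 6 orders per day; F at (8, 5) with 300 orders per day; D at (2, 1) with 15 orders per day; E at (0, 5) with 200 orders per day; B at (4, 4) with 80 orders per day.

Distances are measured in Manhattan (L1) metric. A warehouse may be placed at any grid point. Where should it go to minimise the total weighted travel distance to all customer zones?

Manhattan distance separates: Σwᵢ(|x−xᵢ|+|y−yᵢ|) = Σwᵢ|x−xᵢ| + Σwᵢ|y−yᵢ|, so x and y are optimised independently as 1-D weighted medians.
Total weight W = 751; half = 375.5.
x-coordinate, sorted with cumulative weight:
  x=0 (E, w=200) cum 200
  x=2 (D, w=15) cum 215
  x=4 (B, w=80) cum 295
  x=8 (F, w=300) cum 595  ← median
  x=9 (C, w=150) cum 745
  x=14 (A, w=6) cum 751
⇒ x* = 8
y-coordinate, sorted with cumulative weight:
  y=1 (C, w=150) cum 150
  y=1 (D, w=15) cum 165
  y=4 (A, w=6) cum 171
  y=4 (B, w=80) cum 251
  y=5 (F, w=300) cum 551  ← median
  y=5 (E, w=200) cum 751
⇒ y* = 5

(8, 5)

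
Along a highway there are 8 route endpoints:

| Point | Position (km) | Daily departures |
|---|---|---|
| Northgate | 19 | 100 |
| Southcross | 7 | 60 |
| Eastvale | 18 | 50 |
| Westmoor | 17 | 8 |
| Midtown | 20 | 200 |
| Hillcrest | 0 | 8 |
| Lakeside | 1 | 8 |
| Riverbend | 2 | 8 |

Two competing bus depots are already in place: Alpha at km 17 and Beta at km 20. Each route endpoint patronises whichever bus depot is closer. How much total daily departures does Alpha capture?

142

The indifferent point is the midpoint (17+20)/2 = 18.5; route endpoints left of it (closer to Alpha at 17) go to Alpha, those right go to Beta.
  Hillcrest at 0 (w=8) → Alpha
  Lakeside at 1 (w=8) → Alpha
  Riverbend at 2 (w=8) → Alpha
  Southcross at 7 (w=60) → Alpha
  Westmoor at 17 (w=8) → Alpha
  Eastvale at 18 (w=50) → Alpha
  Northgate at 19 (w=100) → Beta
  Midtown at 20 (w=200) → Beta
Alpha captures 142; Beta captures 300.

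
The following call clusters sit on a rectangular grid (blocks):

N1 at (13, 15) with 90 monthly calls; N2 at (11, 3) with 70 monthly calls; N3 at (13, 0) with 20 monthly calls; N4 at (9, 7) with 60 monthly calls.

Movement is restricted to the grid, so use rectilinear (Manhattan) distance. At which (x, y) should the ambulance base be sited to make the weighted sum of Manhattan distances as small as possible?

(11, 7)

Manhattan distance separates: Σwᵢ(|x−xᵢ|+|y−yᵢ|) = Σwᵢ|x−xᵢ| + Σwᵢ|y−yᵢ|, so x and y are optimised independently as 1-D weighted medians.
Total weight W = 240; half = 120.
x-coordinate, sorted with cumulative weight:
  x=9 (N4, w=60) cum 60
  x=11 (N2, w=70) cum 130  ← median
  x=13 (N1, w=90) cum 220
  x=13 (N3, w=20) cum 240
⇒ x* = 11
y-coordinate, sorted with cumulative weight:
  y=0 (N3, w=20) cum 20
  y=3 (N2, w=70) cum 90
  y=7 (N4, w=60) cum 150  ← median
  y=15 (N1, w=90) cum 240
⇒ y* = 7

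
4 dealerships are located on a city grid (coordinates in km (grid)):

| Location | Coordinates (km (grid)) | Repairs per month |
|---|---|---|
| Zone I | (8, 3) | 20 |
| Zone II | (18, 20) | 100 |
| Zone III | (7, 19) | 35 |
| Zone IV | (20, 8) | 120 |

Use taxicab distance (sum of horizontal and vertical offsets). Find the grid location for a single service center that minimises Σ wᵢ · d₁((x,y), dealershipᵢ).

(18, 8)

Manhattan distance separates: Σwᵢ(|x−xᵢ|+|y−yᵢ|) = Σwᵢ|x−xᵢ| + Σwᵢ|y−yᵢ|, so x and y are optimised independently as 1-D weighted medians.
Total weight W = 275; half = 137.5.
x-coordinate, sorted with cumulative weight:
  x=7 (Zone III, w=35) cum 35
  x=8 (Zone I, w=20) cum 55
  x=18 (Zone II, w=100) cum 155  ← median
  x=20 (Zone IV, w=120) cum 275
⇒ x* = 18
y-coordinate, sorted with cumulative weight:
  y=3 (Zone I, w=20) cum 20
  y=8 (Zone IV, w=120) cum 140  ← median
  y=19 (Zone III, w=35) cum 175
  y=20 (Zone II, w=100) cum 275
⇒ y* = 8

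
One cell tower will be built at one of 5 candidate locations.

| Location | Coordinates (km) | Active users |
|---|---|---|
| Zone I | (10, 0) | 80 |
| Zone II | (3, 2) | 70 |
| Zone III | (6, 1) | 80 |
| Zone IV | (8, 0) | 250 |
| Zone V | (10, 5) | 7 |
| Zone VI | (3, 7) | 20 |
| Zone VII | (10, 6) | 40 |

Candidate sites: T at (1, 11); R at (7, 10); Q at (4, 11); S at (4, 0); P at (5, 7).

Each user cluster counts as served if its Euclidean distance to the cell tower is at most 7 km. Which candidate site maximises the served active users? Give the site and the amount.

S, covering 480

Coverage radius r = 7 km; a point is covered iff (Δx)²+(Δy)² ≤ 7² = 49.
  T (1, 11): covers {Zone VI} → 20
  R (7, 10): covers {Zone V, Zone VI, Zone VII} → 67
  Q (4, 11): covers {Zone VI} → 20
  S (4, 0): covers {Zone I, Zone II, Zone III, Zone IV} → 480
  P (5, 7): covers {Zone II, Zone III, Zone V, Zone VI, Zone VII} → 217
Maximum coverage at S: 480 active users.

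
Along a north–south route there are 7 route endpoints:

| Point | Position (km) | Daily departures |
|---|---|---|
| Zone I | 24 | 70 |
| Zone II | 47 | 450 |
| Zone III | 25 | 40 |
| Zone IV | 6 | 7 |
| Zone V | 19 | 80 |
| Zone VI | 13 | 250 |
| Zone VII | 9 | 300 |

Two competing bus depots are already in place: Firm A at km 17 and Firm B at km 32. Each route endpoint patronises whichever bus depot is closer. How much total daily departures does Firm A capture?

The indifferent point is the midpoint (17+32)/2 = 24.5; route endpoints left of it (closer to Firm A at 17) go to Firm A, those right go to Firm B.
  Zone IV at 6 (w=7) → Firm A
  Zone VII at 9 (w=300) → Firm A
  Zone VI at 13 (w=250) → Firm A
  Zone V at 19 (w=80) → Firm A
  Zone I at 24 (w=70) → Firm A
  Zone III at 25 (w=40) → Firm B
  Zone II at 47 (w=450) → Firm B
Firm A captures 707; Firm B captures 490.

707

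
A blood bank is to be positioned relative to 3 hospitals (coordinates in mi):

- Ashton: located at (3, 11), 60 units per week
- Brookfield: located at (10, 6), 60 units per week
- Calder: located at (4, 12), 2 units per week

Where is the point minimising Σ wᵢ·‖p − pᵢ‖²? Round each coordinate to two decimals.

(6.46, 8.56)

The minimiser of Σwᵢ‖p−pᵢ‖² is the weighted centroid p* = (Σwᵢpᵢ)/(Σwᵢ).
Σwᵢ = 122.
Σwᵢxᵢ = 60·3 + 60·10 + 2·4 = 788.
Σwᵢyᵢ = 60·11 + 60·6 + 2·12 = 1044.
x* = 788/122 = 6.46, y* = 1044/122 = 8.56.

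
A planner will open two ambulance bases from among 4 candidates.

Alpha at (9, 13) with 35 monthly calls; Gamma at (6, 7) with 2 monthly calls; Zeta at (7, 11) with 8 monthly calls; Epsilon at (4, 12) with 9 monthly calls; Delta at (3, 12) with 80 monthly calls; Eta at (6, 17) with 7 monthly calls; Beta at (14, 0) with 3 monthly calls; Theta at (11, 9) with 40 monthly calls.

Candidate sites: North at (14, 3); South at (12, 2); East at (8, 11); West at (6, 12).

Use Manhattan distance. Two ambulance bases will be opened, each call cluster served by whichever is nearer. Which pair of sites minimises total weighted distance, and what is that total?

Evaluate every pair (each demand assigned to the nearer of the two):
  {East, West}: total = 667
  {North, West}: total = 788
  {South, West}: total = 791
  {North, East}: total = 915
  {South, East}: total = 918
  {North, South}: total = 2782
Best pair: {East, West} with total 667.

{East, West}, total 667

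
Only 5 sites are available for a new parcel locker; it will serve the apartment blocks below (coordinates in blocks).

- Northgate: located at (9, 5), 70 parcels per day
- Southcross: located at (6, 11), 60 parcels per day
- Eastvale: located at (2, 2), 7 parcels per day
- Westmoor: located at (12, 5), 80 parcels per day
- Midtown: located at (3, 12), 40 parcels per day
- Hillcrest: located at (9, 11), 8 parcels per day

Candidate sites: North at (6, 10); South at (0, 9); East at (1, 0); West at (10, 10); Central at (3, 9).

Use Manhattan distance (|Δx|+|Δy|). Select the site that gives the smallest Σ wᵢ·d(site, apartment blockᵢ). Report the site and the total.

Total weighted distance at each candidate:
  North (6, 10): total = 1816
  South (0, 9): total = 3061
  East (1, 0): total = 3883
  West (10, 10): total = 1768
  Central (3, 9): total = 2280
Minimum is at West with total 1768 blocks.

West, total 1768 blocks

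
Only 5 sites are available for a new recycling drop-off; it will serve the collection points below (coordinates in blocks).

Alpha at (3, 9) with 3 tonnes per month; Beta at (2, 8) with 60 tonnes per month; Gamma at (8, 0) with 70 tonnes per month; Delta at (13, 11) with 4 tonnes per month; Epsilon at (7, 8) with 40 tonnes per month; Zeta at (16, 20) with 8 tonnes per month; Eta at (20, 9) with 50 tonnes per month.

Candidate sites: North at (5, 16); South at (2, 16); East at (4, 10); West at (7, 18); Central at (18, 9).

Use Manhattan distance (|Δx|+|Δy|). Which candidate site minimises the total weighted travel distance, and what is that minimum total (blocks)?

East, total 2492 blocks

Total weighted distance at each candidate:
  North (5, 16): total = 3689
  South (2, 16): total = 4022
  East (4, 10): total = 2492
  West (7, 18): total = 3909
  Central (18, 9): total = 3107
Minimum is at East with total 2492 blocks.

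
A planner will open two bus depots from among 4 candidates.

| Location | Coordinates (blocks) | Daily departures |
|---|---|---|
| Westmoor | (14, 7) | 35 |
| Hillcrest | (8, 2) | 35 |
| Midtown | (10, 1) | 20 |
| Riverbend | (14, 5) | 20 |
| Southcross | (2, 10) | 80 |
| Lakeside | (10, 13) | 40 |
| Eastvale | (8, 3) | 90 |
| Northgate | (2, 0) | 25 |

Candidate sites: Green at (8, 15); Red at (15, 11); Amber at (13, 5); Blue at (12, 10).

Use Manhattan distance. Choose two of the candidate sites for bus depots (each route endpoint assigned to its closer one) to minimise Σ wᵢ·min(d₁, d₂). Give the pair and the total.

{Amber, Blue}, total 2575

Evaluate every pair (each demand assigned to the nearer of the two):
  {Amber, Blue}: total = 2575
  {Green, Amber}: total = 2615
  {Red, Amber}: total = 2975
  {Green, Blue}: total = 3405
  {Red, Blue}: total = 3445
  {Green, Red}: total = 3715
Best pair: {Amber, Blue} with total 2575.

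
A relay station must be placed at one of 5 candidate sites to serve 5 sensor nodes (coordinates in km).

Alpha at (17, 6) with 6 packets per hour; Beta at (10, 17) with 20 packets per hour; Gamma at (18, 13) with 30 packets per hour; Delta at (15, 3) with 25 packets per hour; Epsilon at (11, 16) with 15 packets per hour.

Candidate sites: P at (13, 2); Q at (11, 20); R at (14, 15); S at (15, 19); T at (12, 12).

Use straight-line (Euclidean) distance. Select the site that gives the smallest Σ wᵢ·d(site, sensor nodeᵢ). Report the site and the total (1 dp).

R, total 629.0 km

Total weighted distance at each candidate:
  P (13, 2): total = 970.4
  Q (11, 20): total = 948.2
  R (14, 15): total = 629.0
  S (15, 19): total = 862.9
  T (12, 12): total = 636.1
Minimum is at R with total 629.0 km.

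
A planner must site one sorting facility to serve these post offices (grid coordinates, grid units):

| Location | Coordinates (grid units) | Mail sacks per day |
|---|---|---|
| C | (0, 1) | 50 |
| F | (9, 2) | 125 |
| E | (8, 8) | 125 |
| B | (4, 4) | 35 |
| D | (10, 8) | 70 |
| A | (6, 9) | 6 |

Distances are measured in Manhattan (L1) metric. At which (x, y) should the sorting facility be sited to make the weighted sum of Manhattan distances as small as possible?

(8, 4)

Manhattan distance separates: Σwᵢ(|x−xᵢ|+|y−yᵢ|) = Σwᵢ|x−xᵢ| + Σwᵢ|y−yᵢ|, so x and y are optimised independently as 1-D weighted medians.
Total weight W = 411; half = 205.5.
x-coordinate, sorted with cumulative weight:
  x=0 (C, w=50) cum 50
  x=4 (B, w=35) cum 85
  x=6 (A, w=6) cum 91
  x=8 (E, w=125) cum 216  ← median
  x=9 (F, w=125) cum 341
  x=10 (D, w=70) cum 411
⇒ x* = 8
y-coordinate, sorted with cumulative weight:
  y=1 (C, w=50) cum 50
  y=2 (F, w=125) cum 175
  y=4 (B, w=35) cum 210  ← median
  y=8 (E, w=125) cum 335
  y=8 (D, w=70) cum 405
  y=9 (A, w=6) cum 411
⇒ y* = 4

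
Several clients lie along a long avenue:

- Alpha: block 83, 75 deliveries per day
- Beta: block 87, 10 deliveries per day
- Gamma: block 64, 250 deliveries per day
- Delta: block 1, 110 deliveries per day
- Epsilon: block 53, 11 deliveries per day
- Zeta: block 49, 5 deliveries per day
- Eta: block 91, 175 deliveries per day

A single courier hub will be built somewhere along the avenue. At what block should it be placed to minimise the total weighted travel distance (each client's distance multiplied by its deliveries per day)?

For a sum of weighted absolute distances on a line, the optimum is the weighted median (not the mean). Total weight W = 636; half-weight = 318.
Sort by position and accumulate weight:
  block 1 (Delta, w=110) → cum 110
  block 49 (Zeta, w=5) → cum 115
  block 53 (Epsilon, w=11) → cum 126
  block 64 (Gamma, w=250) → cum 376  ≥ 318 → median here
  block 83 (Alpha, w=75) → cum 451
  block 87 (Beta, w=10) → cum 461
  block 91 (Eta, w=175) → cum 636
Optimal location: block 64.

x = 64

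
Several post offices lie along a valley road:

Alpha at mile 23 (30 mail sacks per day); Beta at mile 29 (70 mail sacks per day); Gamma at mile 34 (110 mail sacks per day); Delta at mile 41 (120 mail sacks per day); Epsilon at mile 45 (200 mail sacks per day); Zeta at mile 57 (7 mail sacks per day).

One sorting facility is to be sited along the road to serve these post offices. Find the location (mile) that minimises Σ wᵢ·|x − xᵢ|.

For a sum of weighted absolute distances on a line, the optimum is the weighted median (not the mean). Total weight W = 537; half-weight = 268.5.
Sort by position and accumulate weight:
  mile 23 (Alpha, w=30) → cum 30
  mile 29 (Beta, w=70) → cum 100
  mile 34 (Gamma, w=110) → cum 210
  mile 41 (Delta, w=120) → cum 330  ≥ 268.5 → median here
  mile 45 (Epsilon, w=200) → cum 530
  mile 57 (Zeta, w=7) → cum 537
Optimal location: mile 41.

x = 41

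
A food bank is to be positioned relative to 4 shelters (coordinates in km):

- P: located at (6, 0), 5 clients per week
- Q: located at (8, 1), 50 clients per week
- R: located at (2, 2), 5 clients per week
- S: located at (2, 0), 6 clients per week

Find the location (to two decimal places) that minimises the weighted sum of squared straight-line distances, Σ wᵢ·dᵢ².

(6.85, 0.91)

The minimiser of Σwᵢ‖p−pᵢ‖² is the weighted centroid p* = (Σwᵢpᵢ)/(Σwᵢ).
Σwᵢ = 66.
Σwᵢxᵢ = 5·6 + 50·8 + 5·2 + 6·2 = 452.
Σwᵢyᵢ = 5·0 + 50·1 + 5·2 + 6·0 = 60.
x* = 452/66 = 6.85, y* = 60/66 = 0.91.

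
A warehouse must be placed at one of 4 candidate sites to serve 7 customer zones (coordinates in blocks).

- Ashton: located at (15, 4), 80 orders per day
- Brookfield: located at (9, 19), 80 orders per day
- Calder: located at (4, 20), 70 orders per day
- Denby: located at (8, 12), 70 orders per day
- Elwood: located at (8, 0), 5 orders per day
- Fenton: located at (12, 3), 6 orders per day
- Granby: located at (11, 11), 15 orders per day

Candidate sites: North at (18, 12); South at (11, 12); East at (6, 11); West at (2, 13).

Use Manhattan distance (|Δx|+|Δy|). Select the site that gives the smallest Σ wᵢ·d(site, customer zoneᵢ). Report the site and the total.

South, total 3090 blocks

Total weighted distance at each candidate:
  North (18, 12): total = 4720
  South (11, 12): total = 3090
  East (6, 11): total = 3364
  West (2, 13): total = 4300
Minimum is at South with total 3090 blocks.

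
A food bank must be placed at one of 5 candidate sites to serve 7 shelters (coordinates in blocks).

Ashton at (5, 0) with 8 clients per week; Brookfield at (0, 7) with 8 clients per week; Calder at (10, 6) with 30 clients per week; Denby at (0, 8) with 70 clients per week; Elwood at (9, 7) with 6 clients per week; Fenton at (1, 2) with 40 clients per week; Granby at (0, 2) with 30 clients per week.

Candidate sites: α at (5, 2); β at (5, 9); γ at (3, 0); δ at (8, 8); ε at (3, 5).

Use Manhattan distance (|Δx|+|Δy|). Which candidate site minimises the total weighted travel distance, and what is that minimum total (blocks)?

ε, total 1184 blocks

Total weighted distance at each candidate:
  α (5, 2): total = 1500
  β (5, 9): total = 1624
  γ (3, 0): total = 1644
  δ (8, 8): total = 1792
  ε (3, 5): total = 1184
Minimum is at ε with total 1184 blocks.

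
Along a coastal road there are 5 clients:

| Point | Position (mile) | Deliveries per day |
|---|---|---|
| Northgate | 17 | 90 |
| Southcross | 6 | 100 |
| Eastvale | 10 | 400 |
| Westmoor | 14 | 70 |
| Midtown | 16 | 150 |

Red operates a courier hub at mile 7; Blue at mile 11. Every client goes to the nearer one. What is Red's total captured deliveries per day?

100

The indifferent point is the midpoint (7+11)/2 = 9; clients left of it (closer to Red at 7) go to Red, those right go to Blue.
  Southcross at 6 (w=100) → Red
  Eastvale at 10 (w=400) → Blue
  Westmoor at 14 (w=70) → Blue
  Midtown at 16 (w=150) → Blue
  Northgate at 17 (w=90) → Blue
Red captures 100; Blue captures 710.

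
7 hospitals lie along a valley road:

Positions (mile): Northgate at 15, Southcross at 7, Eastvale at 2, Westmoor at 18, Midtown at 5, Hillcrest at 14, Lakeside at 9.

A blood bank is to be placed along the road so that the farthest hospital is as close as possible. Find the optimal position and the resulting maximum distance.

location 10, max distance 8

The 1-center on a line is the midpoint of the two extreme points: leftmost at 2, rightmost at 18.
Optimal location = (2 + 18)/2 = 10; maximum distance = (18 − 2)/2 = 8.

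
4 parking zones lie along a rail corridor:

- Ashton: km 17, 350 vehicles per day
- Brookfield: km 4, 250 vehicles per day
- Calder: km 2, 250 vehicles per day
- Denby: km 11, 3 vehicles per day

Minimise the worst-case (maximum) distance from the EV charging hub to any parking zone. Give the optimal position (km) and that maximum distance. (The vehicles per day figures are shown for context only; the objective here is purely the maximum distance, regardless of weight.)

The 1-center on a line is the midpoint of the two extreme points: leftmost at 2, rightmost at 17.
Optimal location = (2 + 17)/2 = 9.5; maximum distance = (17 − 2)/2 = 7.5.

location 9.5, max distance 7.5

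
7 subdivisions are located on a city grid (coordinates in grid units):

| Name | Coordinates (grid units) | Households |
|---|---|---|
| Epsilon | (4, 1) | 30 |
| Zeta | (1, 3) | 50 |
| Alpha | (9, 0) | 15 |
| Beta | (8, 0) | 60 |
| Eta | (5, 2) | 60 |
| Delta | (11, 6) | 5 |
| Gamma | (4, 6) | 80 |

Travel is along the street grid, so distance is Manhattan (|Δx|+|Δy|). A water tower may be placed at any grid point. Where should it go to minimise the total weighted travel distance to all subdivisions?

Manhattan distance separates: Σwᵢ(|x−xᵢ|+|y−yᵢ|) = Σwᵢ|x−xᵢ| + Σwᵢ|y−yᵢ|, so x and y are optimised independently as 1-D weighted medians.
Total weight W = 300; half = 150.
x-coordinate, sorted with cumulative weight:
  x=1 (Zeta, w=50) cum 50
  x=4 (Epsilon, w=30) cum 80
  x=4 (Gamma, w=80) cum 160  ← median
  x=5 (Eta, w=60) cum 220
  x=8 (Beta, w=60) cum 280
  x=9 (Alpha, w=15) cum 295
  x=11 (Delta, w=5) cum 300
⇒ x* = 4
y-coordinate, sorted with cumulative weight:
  y=0 (Alpha, w=15) cum 15
  y=0 (Beta, w=60) cum 75
  y=1 (Epsilon, w=30) cum 105
  y=2 (Eta, w=60) cum 165  ← median
  y=3 (Zeta, w=50) cum 215
  y=6 (Delta, w=5) cum 220
  y=6 (Gamma, w=80) cum 300
⇒ y* = 2

(4, 2)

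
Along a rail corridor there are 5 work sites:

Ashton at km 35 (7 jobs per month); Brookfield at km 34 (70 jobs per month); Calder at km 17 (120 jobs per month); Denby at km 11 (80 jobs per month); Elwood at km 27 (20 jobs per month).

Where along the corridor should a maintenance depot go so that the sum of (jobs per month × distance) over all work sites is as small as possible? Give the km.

x = 17

For a sum of weighted absolute distances on a line, the optimum is the weighted median (not the mean). Total weight W = 297; half-weight = 148.5.
Sort by position and accumulate weight:
  km 11 (Denby, w=80) → cum 80
  km 17 (Calder, w=120) → cum 200  ≥ 148.5 → median here
  km 27 (Elwood, w=20) → cum 220
  km 34 (Brookfield, w=70) → cum 290
  km 35 (Ashton, w=7) → cum 297
Optimal location: km 17.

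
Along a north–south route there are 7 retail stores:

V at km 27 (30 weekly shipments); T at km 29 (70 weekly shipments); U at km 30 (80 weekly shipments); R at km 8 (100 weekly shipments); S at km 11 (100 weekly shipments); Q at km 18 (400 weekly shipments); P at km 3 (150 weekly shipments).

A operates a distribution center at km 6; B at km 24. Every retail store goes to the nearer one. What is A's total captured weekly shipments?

350

The indifferent point is the midpoint (6+24)/2 = 15; retail stores left of it (closer to A at 6) go to A, those right go to B.
  P at 3 (w=150) → A
  R at 8 (w=100) → A
  S at 11 (w=100) → A
  Q at 18 (w=400) → B
  V at 27 (w=30) → B
  T at 29 (w=70) → B
  U at 30 (w=80) → B
A captures 350; B captures 580.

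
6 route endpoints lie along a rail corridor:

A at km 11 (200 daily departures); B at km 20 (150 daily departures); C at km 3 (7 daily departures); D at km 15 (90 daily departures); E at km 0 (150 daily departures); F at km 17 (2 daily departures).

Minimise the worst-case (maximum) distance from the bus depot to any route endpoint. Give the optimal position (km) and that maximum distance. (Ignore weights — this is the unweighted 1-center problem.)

location 10, max distance 10

The 1-center on a line is the midpoint of the two extreme points: leftmost at 0, rightmost at 20.
Optimal location = (0 + 20)/2 = 10; maximum distance = (20 − 0)/2 = 10.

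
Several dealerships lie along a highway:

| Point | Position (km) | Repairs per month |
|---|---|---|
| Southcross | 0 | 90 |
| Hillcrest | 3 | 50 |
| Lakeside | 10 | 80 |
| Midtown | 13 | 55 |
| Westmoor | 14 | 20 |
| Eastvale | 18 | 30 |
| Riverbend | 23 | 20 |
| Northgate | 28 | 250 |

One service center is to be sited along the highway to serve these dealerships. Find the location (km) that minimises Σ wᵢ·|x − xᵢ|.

For a sum of weighted absolute distances on a line, the optimum is the weighted median (not the mean). Total weight W = 595; half-weight = 297.5.
Sort by position and accumulate weight:
  km 0 (Southcross, w=90) → cum 90
  km 3 (Hillcrest, w=50) → cum 140
  km 10 (Lakeside, w=80) → cum 220
  km 13 (Midtown, w=55) → cum 275
  km 14 (Westmoor, w=20) → cum 295
  km 18 (Eastvale, w=30) → cum 325  ≥ 297.5 → median here
  km 23 (Riverbend, w=20) → cum 345
  km 28 (Northgate, w=250) → cum 595
Optimal location: km 18.

x = 18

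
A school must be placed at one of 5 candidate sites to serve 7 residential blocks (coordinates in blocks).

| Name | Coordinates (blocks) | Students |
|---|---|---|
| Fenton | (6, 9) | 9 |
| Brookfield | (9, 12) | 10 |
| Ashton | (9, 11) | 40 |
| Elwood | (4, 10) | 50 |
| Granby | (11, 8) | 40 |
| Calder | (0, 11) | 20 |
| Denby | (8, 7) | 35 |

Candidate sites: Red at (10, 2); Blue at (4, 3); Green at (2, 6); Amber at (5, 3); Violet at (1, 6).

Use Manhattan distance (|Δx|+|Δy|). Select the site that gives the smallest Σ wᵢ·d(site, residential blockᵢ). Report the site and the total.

Total weighted distance at each candidate:
  Red (10, 2): total = 2214
  Blue (4, 3): total = 2082
  Green (2, 6): total = 1798
  Amber (5, 3): total = 2018
  Violet (1, 6): total = 1962
Minimum is at Green with total 1798 blocks.

Green, total 1798 blocks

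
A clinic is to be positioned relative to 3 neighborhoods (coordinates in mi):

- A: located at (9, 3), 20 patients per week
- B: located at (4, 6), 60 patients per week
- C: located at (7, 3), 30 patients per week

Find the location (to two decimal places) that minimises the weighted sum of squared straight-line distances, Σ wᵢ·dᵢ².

The minimiser of Σwᵢ‖p−pᵢ‖² is the weighted centroid p* = (Σwᵢpᵢ)/(Σwᵢ).
Σwᵢ = 110.
Σwᵢxᵢ = 20·9 + 60·4 + 30·7 = 630.
Σwᵢyᵢ = 20·3 + 60·6 + 30·3 = 510.
x* = 630/110 = 5.73, y* = 510/110 = 4.64.

(5.73, 4.64)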